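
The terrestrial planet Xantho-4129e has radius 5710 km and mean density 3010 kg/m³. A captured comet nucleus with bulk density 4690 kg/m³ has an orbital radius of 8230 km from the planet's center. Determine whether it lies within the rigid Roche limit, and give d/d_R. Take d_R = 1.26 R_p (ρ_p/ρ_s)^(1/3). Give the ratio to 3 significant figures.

d_R = 1.26 × (5710 km) × (3010/4690)^(1/3) = 6206 km
d/d_R = (8230) / (6206) = 1.33
Since d/d_R > 1, the body is outside the Roche limit.

outside; d/d_R ≈ 1.33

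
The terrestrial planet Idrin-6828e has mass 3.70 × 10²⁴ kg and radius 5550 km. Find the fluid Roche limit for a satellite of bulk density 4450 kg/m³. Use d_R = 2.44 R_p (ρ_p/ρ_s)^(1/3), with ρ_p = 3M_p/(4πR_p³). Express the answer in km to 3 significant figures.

14200 km

ρ_p = 3M_p/(4πR_p³) = 3 × (3.70 × 10²⁴) / (4π × (5.55 × 10⁶ m)³) = 5170 kg/m³
d_R = 2.44 × 5550 km × (5170/4450)^(1/3)
    = 14200 km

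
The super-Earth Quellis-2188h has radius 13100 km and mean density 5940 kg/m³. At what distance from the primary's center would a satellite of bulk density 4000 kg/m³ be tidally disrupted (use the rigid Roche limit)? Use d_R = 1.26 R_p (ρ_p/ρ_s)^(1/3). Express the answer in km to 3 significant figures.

18800 km

d_R = 1.26 × 13100 km × (5940/4000)^(1/3)
    = 18800 km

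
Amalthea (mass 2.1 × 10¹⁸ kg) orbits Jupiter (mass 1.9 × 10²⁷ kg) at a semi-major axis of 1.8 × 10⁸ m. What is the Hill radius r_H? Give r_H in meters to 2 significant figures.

1.3 × 10⁵ m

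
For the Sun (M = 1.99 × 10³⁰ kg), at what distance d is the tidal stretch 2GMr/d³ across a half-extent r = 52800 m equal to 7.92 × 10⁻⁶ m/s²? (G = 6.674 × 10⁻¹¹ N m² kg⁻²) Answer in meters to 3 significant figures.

1.21 × 10¹⁰ m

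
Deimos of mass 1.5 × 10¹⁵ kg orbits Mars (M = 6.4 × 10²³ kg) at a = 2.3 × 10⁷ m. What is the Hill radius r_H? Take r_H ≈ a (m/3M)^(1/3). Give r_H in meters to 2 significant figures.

2.1 × 10⁴ m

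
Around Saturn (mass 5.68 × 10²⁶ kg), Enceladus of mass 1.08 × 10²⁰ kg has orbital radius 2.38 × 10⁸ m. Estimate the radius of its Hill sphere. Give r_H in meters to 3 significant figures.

r_H ≈ a (m/3M)^(1/3)
    = (2.38 × 10⁸) × (1.08 × 10²⁰ / (3 × 5.68 × 10²⁶))^(1/3)
    = 9.49 × 10⁵ m

9.49 × 10⁵ m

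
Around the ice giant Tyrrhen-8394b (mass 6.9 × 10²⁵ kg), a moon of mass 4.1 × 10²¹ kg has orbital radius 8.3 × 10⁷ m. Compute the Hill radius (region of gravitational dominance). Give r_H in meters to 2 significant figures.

r_H ≈ a (m/3M)^(1/3)
    = (8.3 × 10⁷) × (4.1 × 10²¹ / (3 × 6.9 × 10²⁵))^(1/3)
    = 2.2 × 10⁶ m

2.2 × 10⁶ m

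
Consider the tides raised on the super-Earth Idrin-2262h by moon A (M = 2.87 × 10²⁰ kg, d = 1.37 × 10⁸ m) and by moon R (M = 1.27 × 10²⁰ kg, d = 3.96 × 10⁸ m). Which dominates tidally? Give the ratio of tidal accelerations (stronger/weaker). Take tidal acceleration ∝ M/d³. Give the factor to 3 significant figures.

Tidal stretch scales as M/d³; compute that for each body.
Moon A: (2.87 × 10²⁰) / (1.37 × 10⁸)³ = 1.116 × 10⁻⁴
Moon R: (1.27 × 10²⁰) / (3.96 × 10⁸)³ = 2.045 × 10⁻⁶
Ratio (larger/smaller) = 54.6

Moon A, by a factor of ≈ 54.6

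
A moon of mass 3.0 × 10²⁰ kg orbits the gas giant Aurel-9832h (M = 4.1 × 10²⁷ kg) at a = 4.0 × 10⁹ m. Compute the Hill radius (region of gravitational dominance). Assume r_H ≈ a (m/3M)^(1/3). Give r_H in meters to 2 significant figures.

1.2 × 10⁷ m

r_H ≈ a (m/3M)^(1/3)
    = (4.0 × 10⁹) × (3.0 × 10²⁰ / (3 × 4.1 × 10²⁷))^(1/3)
    = 1.2 × 10⁷ m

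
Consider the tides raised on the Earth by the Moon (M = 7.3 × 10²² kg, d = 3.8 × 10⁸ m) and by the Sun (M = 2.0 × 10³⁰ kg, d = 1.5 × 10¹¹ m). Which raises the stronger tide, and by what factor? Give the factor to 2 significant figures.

The Moon, by a factor of ≈ 2.2

Compare M/d³ for the two perturbers:
The Moon: (7.3 × 10²²) / (3.8 × 10⁸)³ = 1.330 × 10⁻³
The Sun: (2.0 × 10³⁰) / (1.5 × 10¹¹)³ = 5.926 × 10⁻⁴
Ratio (larger/smaller) = 2.2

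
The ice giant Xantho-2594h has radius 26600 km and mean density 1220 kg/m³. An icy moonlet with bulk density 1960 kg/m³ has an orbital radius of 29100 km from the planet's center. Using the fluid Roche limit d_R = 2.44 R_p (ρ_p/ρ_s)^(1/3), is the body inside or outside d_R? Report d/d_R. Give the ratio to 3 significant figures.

inside; d/d_R ≈ 0.525

d_R = 2.44 × (26600 km) × (1220/1960)^(1/3) = 55420 km
d/d_R = (29100) / (55420) = 0.525
Since d/d_R < 1, the body is inside the Roche limit.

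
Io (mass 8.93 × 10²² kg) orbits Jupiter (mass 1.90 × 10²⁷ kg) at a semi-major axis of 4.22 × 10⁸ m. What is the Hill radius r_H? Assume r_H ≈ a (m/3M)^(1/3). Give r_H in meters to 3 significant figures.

1.06 × 10⁷ m

r_H ≈ a (m/3M)^(1/3)
    = (4.22 × 10⁸) × (8.93 × 10²² / (3 × 1.90 × 10²⁷))^(1/3)
    = 1.06 × 10⁷ m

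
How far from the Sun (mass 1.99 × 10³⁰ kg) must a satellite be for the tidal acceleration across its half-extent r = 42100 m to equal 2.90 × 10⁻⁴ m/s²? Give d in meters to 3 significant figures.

2GMr/d³ = a_tidal  ⇒  d = (2GMr / a_tidal)^(1/3)
d = (2 × 6.674×10⁻¹¹ × (1.99 × 10³⁰) × (42100) / (2.90 × 10⁻⁴))^(1/3)
  = 3.38 × 10⁹ m

3.38 × 10⁹ m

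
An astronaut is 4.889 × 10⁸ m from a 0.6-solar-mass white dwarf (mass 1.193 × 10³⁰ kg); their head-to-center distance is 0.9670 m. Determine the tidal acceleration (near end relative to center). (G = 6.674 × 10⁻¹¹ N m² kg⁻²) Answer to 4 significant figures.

1.318 × 10⁻⁶ m/s²

a_tidal = 2GMr/d³
        = 2 × (6.674 × 10⁻¹¹) × (1.193 × 10³⁰) × (0.9670) / (4.889 × 10⁸)³
        = 1.318 × 10⁻⁶ m/s²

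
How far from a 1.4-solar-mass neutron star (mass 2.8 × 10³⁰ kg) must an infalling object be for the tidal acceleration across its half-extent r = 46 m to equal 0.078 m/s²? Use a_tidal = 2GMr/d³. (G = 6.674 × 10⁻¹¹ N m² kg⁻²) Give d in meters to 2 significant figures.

2GMr/d³ = a_tidal  ⇒  d = (2GMr / a_tidal)^(1/3)
d = (2 × 6.674×10⁻¹¹ × (2.8 × 10³⁰) × (46) / (0.078))^(1/3)
  = 6.0 × 10⁷ m

6.0 × 10⁷ m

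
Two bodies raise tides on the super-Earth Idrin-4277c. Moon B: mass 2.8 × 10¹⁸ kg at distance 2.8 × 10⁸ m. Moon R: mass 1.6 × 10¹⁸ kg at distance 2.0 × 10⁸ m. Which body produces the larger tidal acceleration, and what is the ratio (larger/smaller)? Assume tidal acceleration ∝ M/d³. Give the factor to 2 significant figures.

Moon R, by a factor of ≈ 1.6

Tidal acceleration ∝ M/d³, so compare M/d³ for each.
Moon B: (2.8 × 10¹⁸) / (2.8 × 10⁸)³ = 1.276 × 10⁻⁷
Moon R: (1.6 × 10¹⁸) / (2.0 × 10⁸)³ = 2.000 × 10⁻⁷
Ratio (larger/smaller) = 1.6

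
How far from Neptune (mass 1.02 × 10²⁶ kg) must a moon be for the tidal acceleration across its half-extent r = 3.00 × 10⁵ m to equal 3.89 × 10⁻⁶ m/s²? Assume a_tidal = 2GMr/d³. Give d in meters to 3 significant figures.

2GMr/d³ = a_tidal  ⇒  d = (2GMr / a_tidal)^(1/3)
d = (2 × 6.674×10⁻¹¹ × (1.02 × 10²⁶) × (3.00 × 10⁵) / (3.89 × 10⁻⁶))^(1/3)
  = 1.02 × 10⁹ m

1.02 × 10⁹ m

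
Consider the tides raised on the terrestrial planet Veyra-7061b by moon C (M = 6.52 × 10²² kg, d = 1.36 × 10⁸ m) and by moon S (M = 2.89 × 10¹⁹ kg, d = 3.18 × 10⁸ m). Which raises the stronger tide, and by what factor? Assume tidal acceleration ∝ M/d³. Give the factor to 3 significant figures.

Compare M/d³ for the two perturbers:
Moon C: (6.52 × 10²²) / (1.36 × 10⁸)³ = 2.592 × 10⁻²
Moon S: (2.89 × 10¹⁹) / (3.18 × 10⁸)³ = 8.987 × 10⁻⁷
Ratio (larger/smaller) = 28800

Moon C, by a factor of ≈ 28800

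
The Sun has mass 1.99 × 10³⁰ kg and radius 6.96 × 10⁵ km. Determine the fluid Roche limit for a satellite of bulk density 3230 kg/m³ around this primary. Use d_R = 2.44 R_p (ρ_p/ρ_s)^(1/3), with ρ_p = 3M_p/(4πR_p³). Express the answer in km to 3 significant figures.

ρ_p = 3M_p/(4πR_p³) = 3 × (1.99 × 10³⁰) / (4π × (6.96 × 10⁸ m)³) = 1410 kg/m³
d_R = 2.44 × 6.96 × 10⁵ km × (1410/3230)^(1/3)
    = 1.29 × 10⁶ km

1.29 × 10⁶ km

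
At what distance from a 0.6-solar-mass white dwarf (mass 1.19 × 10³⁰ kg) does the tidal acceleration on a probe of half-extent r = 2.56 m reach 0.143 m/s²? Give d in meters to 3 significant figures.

1.42 × 10⁷ m

2GMr/d³ = a_tidal  ⇒  d = (2GMr / a_tidal)^(1/3)
d = (2 × 6.674×10⁻¹¹ × (1.19 × 10³⁰) × (2.56) / (0.143))^(1/3)
  = 1.42 × 10⁷ m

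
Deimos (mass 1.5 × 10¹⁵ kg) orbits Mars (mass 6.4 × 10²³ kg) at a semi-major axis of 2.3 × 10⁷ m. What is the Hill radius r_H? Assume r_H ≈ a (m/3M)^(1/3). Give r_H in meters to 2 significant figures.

2.1 × 10⁴ m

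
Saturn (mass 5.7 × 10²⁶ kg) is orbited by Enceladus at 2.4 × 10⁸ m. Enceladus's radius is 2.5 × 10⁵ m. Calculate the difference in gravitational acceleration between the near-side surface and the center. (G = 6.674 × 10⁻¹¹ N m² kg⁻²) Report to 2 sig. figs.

Δg = 2GMr/d³
   = 2 × (6.674 × 10⁻¹¹) × (5.7 × 10²⁶) × (2.5 × 10⁵) / (2.4 × 10⁸)³
   = 1.4 × 10⁻³ m/s²

1.4 × 10⁻³ m/s²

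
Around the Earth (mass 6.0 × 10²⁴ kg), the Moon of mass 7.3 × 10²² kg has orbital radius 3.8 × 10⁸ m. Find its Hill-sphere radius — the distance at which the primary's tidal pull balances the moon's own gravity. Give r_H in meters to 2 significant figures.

r_H ≈ a (m/3M)^(1/3)
    = (3.8 × 10⁸) × (7.3 × 10²² / (3 × 6.0 × 10²⁴))^(1/3)
    = 6.1 × 10⁷ m

6.1 × 10⁷ m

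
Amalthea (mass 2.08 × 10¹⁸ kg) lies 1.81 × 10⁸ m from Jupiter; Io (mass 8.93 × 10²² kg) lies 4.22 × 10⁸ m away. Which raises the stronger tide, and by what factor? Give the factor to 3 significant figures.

Io, by a factor of ≈ 3390

Tidal acceleration ∝ M/d³, so compare M/d³ for each.
Amalthea: (2.08 × 10¹⁸) / (1.81 × 10⁸)³ = 3.508 × 10⁻⁷
Io: (8.93 × 10²²) / (4.22 × 10⁸)³ = 1.188 × 10⁻³
Ratio (larger/smaller) = 3390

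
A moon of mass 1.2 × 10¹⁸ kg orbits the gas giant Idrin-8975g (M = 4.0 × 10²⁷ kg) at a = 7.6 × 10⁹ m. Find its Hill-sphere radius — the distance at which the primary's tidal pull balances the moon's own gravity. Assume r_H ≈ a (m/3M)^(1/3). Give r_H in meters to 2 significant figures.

3.5 × 10⁶ m

r_H ≈ a (m/3M)^(1/3)
    = (7.6 × 10⁹) × (1.2 × 10¹⁸ / (3 × 4.0 × 10²⁷))^(1/3)
    = 3.5 × 10⁶ m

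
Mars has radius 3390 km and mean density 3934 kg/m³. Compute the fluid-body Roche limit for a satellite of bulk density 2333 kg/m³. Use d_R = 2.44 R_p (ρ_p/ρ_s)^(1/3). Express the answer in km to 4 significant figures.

d_R = 2.44 × 3390 km × (3934/2333)^(1/3)
    = 9845 km

9845 km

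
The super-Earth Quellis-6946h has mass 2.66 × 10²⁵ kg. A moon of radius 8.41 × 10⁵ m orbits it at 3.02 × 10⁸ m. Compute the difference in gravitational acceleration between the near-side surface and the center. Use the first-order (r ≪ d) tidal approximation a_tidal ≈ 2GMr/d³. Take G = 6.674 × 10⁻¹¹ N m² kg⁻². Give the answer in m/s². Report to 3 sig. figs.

Δg = 2GMr/d³
   = 2 × (6.674 × 10⁻¹¹) × (2.66 × 10²⁵) × (8.41 × 10⁵) / (3.02 × 10⁸)³
   = 1.08 × 10⁻⁴ m/s²

1.08 × 10⁻⁴ m/s²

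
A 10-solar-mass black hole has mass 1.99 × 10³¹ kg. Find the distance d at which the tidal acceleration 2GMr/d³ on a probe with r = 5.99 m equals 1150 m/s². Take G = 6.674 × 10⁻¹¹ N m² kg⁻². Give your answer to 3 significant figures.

2.40 × 10⁶ m

2GMr/d³ = a_tidal  ⇒  d = (2GMr / a_tidal)^(1/3)
d = (2 × 6.674×10⁻¹¹ × (1.99 × 10³¹) × (5.99) / (1150))^(1/3)
  = 2.40 × 10⁶ m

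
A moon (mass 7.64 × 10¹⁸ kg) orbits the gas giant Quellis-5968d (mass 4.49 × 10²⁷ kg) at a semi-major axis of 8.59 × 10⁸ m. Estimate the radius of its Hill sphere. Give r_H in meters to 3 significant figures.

7.11 × 10⁵ m

r_H ≈ a (m/3M)^(1/3)
    = (8.59 × 10⁸) × (7.64 × 10¹⁸ / (3 × 4.49 × 10²⁷))^(1/3)
    = 7.11 × 10⁵ m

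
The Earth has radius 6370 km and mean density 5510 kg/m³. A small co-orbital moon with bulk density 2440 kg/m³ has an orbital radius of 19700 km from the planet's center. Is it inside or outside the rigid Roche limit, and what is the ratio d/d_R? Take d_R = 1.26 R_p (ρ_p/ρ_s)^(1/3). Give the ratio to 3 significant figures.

d_R = 1.26 × (6370 km) × (5510/2440)^(1/3) = 10530 km
d/d_R = (19700) / (10530) = 1.87
Since d/d_R > 1, the body is outside the Roche limit.

outside; d/d_R ≈ 1.87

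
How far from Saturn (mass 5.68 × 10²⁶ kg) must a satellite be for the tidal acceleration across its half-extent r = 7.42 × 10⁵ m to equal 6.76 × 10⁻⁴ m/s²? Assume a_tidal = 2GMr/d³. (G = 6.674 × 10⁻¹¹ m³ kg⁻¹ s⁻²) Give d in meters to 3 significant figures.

2GMr/d³ = a_tidal  ⇒  d = (2GMr / a_tidal)^(1/3)
d = (2 × 6.674×10⁻¹¹ × (5.68 × 10²⁶) × (7.42 × 10⁵) / (6.76 × 10⁻⁴))^(1/3)
  = 4.37 × 10⁸ m

4.37 × 10⁸ m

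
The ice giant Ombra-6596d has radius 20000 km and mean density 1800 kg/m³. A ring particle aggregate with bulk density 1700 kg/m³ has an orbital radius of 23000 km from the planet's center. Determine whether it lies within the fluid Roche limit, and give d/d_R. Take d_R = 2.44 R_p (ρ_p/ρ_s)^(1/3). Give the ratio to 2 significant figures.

inside; d/d_R ≈ 0.46

d_R = 2.44 × (20000 km) × (1800/1700)^(1/3) = 49740 km
d/d_R = (23000) / (49740) = 0.46
Since d/d_R < 1, the body is inside the Roche limit.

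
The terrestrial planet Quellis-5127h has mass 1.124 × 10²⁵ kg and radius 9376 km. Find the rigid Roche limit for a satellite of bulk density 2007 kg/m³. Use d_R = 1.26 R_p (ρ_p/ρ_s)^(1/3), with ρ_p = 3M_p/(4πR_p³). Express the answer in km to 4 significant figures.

13880 km

ρ_p = 3M_p/(4πR_p³) = 3 × (1.124 × 10²⁵) / (4π × (9.376 × 10⁶ m)³) = 3256 kg/m³
d_R = 1.26 × 9376 km × (3256/2007)^(1/3)
    = 13880 km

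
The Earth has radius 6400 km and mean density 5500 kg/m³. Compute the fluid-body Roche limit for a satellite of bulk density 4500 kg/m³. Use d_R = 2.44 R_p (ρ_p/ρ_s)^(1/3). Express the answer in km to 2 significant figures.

17000 km

d_R = 2.44 × 6400 km × (5500/4500)^(1/3)
    = 17000 km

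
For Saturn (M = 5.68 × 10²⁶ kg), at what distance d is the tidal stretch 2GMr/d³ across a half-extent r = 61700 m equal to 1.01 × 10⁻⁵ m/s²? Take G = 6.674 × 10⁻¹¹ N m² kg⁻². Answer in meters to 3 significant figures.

7.74 × 10⁸ m

2GMr/d³ = a_tidal  ⇒  d = (2GMr / a_tidal)^(1/3)
d = (2 × 6.674×10⁻¹¹ × (5.68 × 10²⁶) × (61700) / (1.01 × 10⁻⁵))^(1/3)
  = 7.74 × 10⁸ m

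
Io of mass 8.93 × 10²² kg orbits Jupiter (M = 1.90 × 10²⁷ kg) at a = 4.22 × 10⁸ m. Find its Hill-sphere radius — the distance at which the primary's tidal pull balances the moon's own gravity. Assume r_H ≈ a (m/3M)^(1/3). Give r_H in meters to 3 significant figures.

1.06 × 10⁷ m

r_H ≈ a (m/3M)^(1/3)
    = (4.22 × 10⁸) × (8.93 × 10²² / (3 × 1.90 × 10²⁷))^(1/3)
    = 1.06 × 10⁷ m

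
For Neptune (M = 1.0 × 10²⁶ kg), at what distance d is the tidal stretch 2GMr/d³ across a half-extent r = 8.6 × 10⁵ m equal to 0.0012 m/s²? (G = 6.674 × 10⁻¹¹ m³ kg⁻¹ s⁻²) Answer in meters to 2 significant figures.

2.1 × 10⁸ m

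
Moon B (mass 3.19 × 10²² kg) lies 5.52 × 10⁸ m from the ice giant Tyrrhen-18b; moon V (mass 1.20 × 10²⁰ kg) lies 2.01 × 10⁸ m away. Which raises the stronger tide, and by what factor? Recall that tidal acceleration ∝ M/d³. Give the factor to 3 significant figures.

The tide-raising term goes as M/d³ (the gradient of a 1/d² field).
Moon B: (3.19 × 10²²) / (5.52 × 10⁸)³ = 1.897 × 10⁻⁴
Moon V: (1.20 × 10²⁰) / (2.01 × 10⁸)³ = 1.478 × 10⁻⁵
Ratio (larger/smaller) = 12.8

Moon B, by a factor of ≈ 12.8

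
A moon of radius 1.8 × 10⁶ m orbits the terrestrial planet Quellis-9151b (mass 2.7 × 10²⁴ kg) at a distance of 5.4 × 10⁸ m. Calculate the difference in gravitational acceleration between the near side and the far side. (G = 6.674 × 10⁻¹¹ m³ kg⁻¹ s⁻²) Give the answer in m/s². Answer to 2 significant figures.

Near-to-far spans 2r, so the tidal difference is twice the near-to-center value: 4GMr/d³.
Δa = 4GMr/d³
   = 4 × (6.674 × 10⁻¹¹) × (2.7 × 10²⁴) × (1.8 × 10⁶) / (5.4 × 10⁸)³
   = 8.2 × 10⁻⁶ m/s²

8.2 × 10⁻⁶ m/s²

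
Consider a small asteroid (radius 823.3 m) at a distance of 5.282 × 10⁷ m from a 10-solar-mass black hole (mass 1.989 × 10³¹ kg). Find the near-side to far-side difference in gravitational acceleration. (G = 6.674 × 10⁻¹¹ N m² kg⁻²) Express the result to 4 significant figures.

2.966 × 10¹ m/s²

The field gradient is 2GM/d³; across the full diameter 2r the difference is 4GMr/d³.
Δg = 4GMr/d³
   = 4 × (6.674 × 10⁻¹¹) × (1.989 × 10³¹) × (823.3) / (5.282 × 10⁷)³
   = 2.966 × 10¹ m/s²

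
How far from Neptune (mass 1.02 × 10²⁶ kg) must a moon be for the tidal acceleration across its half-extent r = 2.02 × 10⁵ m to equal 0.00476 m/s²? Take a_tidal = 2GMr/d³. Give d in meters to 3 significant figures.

2GMr/d³ = a_tidal  ⇒  d = (2GMr / a_tidal)^(1/3)
d = (2 × 6.674×10⁻¹¹ × (1.02 × 10²⁶) × (2.02 × 10⁵) / (0.00476))^(1/3)
  = 8.33 × 10⁷ m

8.33 × 10⁷ m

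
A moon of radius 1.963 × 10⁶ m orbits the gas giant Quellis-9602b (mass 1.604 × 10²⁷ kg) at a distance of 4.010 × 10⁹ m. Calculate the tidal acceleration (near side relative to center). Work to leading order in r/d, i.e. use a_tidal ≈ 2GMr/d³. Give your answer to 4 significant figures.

6.518 × 10⁻⁶ m/s²

Differencing GM/(d−r)² and GM/d² to first order in r/d gives 2GMr/d³.
Δg = 2GMr/d³
   = 2 × (6.674 × 10⁻¹¹) × (1.604 × 10²⁷) × (1.963 × 10⁶) / (4.010 × 10⁹)³
   = 6.518 × 10⁻⁶ m/s²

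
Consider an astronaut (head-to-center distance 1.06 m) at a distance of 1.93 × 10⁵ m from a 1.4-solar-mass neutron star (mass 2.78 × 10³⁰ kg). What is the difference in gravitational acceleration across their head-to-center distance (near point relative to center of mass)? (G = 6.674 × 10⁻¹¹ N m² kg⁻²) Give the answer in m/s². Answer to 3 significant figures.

a_tidal = 2GMr/d³
        = 2 × (6.674 × 10⁻¹¹) × (2.78 × 10³⁰) × (1.06) / (1.93 × 10⁵)³
        = 5.47 × 10⁴ m/s²

5.47 × 10⁴ m/s²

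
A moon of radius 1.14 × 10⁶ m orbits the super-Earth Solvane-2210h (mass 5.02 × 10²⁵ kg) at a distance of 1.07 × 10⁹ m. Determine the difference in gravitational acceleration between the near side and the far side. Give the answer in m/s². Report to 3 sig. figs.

1.25 × 10⁻⁵ m/s²

Δg = 4GMr/d³
   = 4 × (6.674 × 10⁻¹¹) × (5.02 × 10²⁵) × (1.14 × 10⁶) / (1.07 × 10⁹)³
   = 1.25 × 10⁻⁵ m/s²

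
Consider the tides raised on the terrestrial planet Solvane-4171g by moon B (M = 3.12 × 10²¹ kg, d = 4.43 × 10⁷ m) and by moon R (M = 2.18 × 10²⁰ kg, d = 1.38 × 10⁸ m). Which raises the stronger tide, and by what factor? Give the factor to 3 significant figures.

Moon B, by a factor of ≈ 433

Tidal acceleration ∝ M/d³, so compare M/d³ for each.
Moon B: (3.12 × 10²¹) / (4.43 × 10⁷)³ = 3.589 × 10⁻²
Moon R: (2.18 × 10²⁰) / (1.38 × 10⁸)³ = 8.295 × 10⁻⁵
Ratio (larger/smaller) = 433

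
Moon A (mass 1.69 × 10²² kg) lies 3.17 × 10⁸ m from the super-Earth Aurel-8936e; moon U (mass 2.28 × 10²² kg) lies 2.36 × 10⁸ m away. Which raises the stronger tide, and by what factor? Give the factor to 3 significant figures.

Moon U, by a factor of ≈ 3.27

Tidal acceleration ∝ M/d³, so compare M/d³ for each.
Moon A: (1.69 × 10²²) / (3.17 × 10⁸)³ = 5.305 × 10⁻⁴
Moon U: (2.28 × 10²²) / (2.36 × 10⁸)³ = 1.735 × 10⁻³
Ratio (larger/smaller) = 3.27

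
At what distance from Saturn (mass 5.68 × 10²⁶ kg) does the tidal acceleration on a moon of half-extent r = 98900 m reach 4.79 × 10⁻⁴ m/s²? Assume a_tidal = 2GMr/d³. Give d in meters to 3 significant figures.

2GMr/d³ = a_tidal  ⇒  d = (2GMr / a_tidal)^(1/3)
d = (2 × 6.674×10⁻¹¹ × (5.68 × 10²⁶) × (98900) / (4.79 × 10⁻⁴))^(1/3)
  = 2.50 × 10⁸ m

2.50 × 10⁸ m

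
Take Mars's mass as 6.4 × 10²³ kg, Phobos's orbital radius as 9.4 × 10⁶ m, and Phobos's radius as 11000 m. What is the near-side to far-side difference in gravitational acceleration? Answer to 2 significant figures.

2.3 × 10⁻³ m/s²

a_tidal = 4GMr/d³
        = 4 × (6.674 × 10⁻¹¹) × (6.4 × 10²³) × (11000) / (9.4 × 10⁶)³
        = 2.3 × 10⁻³ m/s²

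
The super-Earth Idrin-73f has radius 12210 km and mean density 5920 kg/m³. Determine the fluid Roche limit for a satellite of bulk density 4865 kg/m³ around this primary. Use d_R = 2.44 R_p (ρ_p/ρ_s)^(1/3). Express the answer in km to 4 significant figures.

d_R = 2.44 × 12210 km × (5920/4865)^(1/3)
    = 31810 km

31810 km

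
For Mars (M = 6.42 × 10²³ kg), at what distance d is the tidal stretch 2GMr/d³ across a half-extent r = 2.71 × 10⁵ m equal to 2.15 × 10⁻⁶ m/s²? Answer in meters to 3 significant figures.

2GMr/d³ = a_tidal  ⇒  d = (2GMr / a_tidal)^(1/3)
d = (2 × 6.674×10⁻¹¹ × (6.42 × 10²³) × (2.71 × 10⁵) / (2.15 × 10⁻⁶))^(1/3)
  = 2.21 × 10⁸ m

2.21 × 10⁸ m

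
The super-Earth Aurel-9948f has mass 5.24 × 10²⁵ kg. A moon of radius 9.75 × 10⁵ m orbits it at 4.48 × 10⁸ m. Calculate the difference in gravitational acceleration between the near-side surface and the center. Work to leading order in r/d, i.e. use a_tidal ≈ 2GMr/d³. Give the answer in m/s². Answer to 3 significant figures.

Since r ≪ d, expand the inverse-square field across one radius to get the leading 2GMr/d³ term.
Δg = 2GMr/d³
   = 2 × (6.674 × 10⁻¹¹) × (5.24 × 10²⁵) × (9.75 × 10⁵) / (4.48 × 10⁸)³
   = 7.58 × 10⁻⁵ m/s²

7.58 × 10⁻⁵ m/s²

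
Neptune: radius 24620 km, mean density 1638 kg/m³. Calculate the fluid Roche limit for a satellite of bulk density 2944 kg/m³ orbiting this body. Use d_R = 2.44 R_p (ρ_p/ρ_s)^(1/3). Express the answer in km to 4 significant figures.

49410 km

d_R = 2.44 × 24620 km × (1638/2944)^(1/3)
    = 49410 km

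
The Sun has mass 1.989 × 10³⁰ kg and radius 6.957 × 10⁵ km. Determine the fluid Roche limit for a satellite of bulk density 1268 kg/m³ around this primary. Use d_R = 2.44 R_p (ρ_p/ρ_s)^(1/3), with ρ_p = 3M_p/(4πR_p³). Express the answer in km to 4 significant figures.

ρ_p = 3M_p/(4πR_p³) = 3 × (1.989 × 10³⁰) / (4π × (6.957 × 10⁸ m)³) = 1410 kg/m³
d_R = 2.44 × 6.957 × 10⁵ km × (1410/1268)^(1/3)
    = 1.759 × 10⁶ km

1.759 × 10⁶ km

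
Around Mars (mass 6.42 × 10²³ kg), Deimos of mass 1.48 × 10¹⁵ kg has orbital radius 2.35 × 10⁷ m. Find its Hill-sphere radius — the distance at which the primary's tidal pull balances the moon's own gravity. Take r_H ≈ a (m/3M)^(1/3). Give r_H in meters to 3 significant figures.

2.15 × 10⁴ m

r_H ≈ a (m/3M)^(1/3)
    = (2.35 × 10⁷) × (1.48 × 10¹⁵ / (3 × 6.42 × 10²³))^(1/3)
    = 2.15 × 10⁴ m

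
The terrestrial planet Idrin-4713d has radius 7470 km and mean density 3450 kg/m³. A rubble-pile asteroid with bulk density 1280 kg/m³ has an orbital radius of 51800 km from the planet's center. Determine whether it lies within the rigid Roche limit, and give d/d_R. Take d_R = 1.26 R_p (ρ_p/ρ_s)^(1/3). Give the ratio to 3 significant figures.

outside; d/d_R ≈ 3.95

d_R = 1.26 × (7470 km) × (3450/1280)^(1/3) = 13100 km
d/d_R = (51800) / (13100) = 3.95
Since d/d_R > 1, the body is outside the Roche limit.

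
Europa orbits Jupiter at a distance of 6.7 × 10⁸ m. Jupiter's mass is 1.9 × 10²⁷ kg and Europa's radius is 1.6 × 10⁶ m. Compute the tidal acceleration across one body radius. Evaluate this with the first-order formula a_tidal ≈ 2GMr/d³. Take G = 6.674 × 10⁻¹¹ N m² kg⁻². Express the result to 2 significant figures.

Δg = 2GMr/d³
   = 2 × (6.674 × 10⁻¹¹) × (1.9 × 10²⁷) × (1.6 × 10⁶) / (6.7 × 10⁸)³
   = 1.3 × 10⁻³ m/s²

1.3 × 10⁻³ m/s²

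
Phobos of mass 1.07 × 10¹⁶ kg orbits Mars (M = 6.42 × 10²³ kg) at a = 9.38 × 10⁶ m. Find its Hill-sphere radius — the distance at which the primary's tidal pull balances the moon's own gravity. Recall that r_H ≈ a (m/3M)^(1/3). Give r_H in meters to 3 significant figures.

1.66 × 10⁴ m

r_H ≈ a (m/3M)^(1/3)
    = (9.38 × 10⁶) × (1.07 × 10¹⁶ / (3 × 6.42 × 10²³))^(1/3)
    = 1.66 × 10⁴ m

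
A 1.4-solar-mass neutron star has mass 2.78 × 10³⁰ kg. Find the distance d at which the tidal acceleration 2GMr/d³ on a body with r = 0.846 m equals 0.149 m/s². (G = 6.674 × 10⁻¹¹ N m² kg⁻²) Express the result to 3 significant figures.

2GMr/d³ = a_tidal  ⇒  d = (2GMr / a_tidal)^(1/3)
d = (2 × 6.674×10⁻¹¹ × (2.78 × 10³⁰) × (0.846) / (0.149))^(1/3)
  = 1.28 × 10⁷ m

1.28 × 10⁷ m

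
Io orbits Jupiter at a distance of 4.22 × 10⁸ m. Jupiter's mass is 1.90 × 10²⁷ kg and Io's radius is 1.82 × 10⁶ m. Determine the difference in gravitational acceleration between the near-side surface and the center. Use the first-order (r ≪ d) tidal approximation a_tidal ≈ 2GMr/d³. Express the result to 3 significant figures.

6.14 × 10⁻³ m/s²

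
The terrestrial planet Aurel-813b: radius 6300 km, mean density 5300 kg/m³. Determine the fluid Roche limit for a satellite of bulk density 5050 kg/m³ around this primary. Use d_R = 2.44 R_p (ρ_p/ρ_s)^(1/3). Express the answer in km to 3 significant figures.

15600 km

d_R = 2.44 × 6300 km × (5300/5050)^(1/3)
    = 15600 km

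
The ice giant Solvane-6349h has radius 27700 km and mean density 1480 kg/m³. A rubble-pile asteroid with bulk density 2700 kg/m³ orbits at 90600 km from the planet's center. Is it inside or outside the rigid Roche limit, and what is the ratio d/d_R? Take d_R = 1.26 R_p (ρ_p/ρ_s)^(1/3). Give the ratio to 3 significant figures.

d_R = 1.26 × (27700 km) × (1480/2700)^(1/3) = 28560 km
d/d_R = (90600) / (28560) = 3.17
Since d/d_R > 1, the body is outside the Roche limit.

outside; d/d_R ≈ 3.17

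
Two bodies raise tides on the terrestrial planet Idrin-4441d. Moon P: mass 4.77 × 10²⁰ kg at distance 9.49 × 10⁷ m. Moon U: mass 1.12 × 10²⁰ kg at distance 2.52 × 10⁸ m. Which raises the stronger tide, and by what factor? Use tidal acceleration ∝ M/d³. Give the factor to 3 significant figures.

Moon P, by a factor of ≈ 79.7

Compare M/d³ for the two perturbers:
Moon P: (4.77 × 10²⁰) / (9.49 × 10⁷)³ = 5.581 × 10⁻⁴
Moon U: (1.12 × 10²⁰) / (2.52 × 10⁸)³ = 6.999 × 10⁻⁶
Ratio (larger/smaller) = 79.7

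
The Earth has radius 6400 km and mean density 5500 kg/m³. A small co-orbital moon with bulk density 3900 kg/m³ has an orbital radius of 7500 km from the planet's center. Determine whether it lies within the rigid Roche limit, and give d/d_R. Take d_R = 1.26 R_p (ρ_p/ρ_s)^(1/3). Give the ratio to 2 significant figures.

inside; d/d_R ≈ 0.83

d_R = 1.26 × (6400 km) × (5500/3900)^(1/3) = 9043 km
d/d_R = (7500) / (9043) = 0.83
Since d/d_R < 1, the body is inside the Roche limit.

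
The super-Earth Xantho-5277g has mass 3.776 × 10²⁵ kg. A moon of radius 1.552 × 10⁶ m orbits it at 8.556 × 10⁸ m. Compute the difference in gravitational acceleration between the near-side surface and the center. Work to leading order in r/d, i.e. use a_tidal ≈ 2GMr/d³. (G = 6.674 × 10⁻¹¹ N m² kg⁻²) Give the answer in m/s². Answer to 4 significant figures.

a_tidal = 2GMr/d³
        = 2 × (6.674 × 10⁻¹¹) × (3.776 × 10²⁵) × (1.552 × 10⁶) / (8.556 × 10⁸)³
        = 1.249 × 10⁻⁵ m/s²

1.249 × 10⁻⁵ m/s²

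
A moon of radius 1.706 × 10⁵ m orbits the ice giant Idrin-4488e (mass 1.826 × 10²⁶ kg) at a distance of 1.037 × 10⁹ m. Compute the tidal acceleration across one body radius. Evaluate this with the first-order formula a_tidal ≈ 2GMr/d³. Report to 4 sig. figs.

3.729 × 10⁻⁶ m/s²

Since r ≪ d, expand the inverse-square field across one radius to get the leading 2GMr/d³ term.
Δg = 2GMr/d³
   = 2 × (6.674 × 10⁻¹¹) × (1.826 × 10²⁶) × (1.706 × 10⁵) / (1.037 × 10⁹)³
   = 3.729 × 10⁻⁶ m/s²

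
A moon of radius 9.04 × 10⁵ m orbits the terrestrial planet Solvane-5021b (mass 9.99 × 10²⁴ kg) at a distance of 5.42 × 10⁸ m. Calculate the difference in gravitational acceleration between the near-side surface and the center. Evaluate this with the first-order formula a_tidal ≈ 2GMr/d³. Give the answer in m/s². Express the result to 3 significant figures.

The tidal stretch is the gradient of GM/d² times the body's extent r, hence the 1/d³ dependence.
Δg = 2GMr/d³
   = 2 × (6.674 × 10⁻¹¹) × (9.99 × 10²⁴) × (9.04 × 10⁵) / (5.42 × 10⁸)³
   = 7.57 × 10⁻⁶ m/s²

7.57 × 10⁻⁶ m/s²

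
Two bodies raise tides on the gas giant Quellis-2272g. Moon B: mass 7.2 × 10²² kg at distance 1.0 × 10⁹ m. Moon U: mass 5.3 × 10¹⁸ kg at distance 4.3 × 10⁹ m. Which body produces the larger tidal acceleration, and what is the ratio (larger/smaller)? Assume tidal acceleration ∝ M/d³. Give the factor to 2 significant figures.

Moon B, by a factor of ≈ 1.1 × 10⁶

Compare M/d³ for the two perturbers:
Moon B: (7.2 × 10²²) / (1.0 × 10⁹)³ = 7.200 × 10⁻⁵
Moon U: (5.3 × 10¹⁸) / (4.3 × 10⁹)³ = 6.666 × 10⁻¹¹
Ratio (larger/smaller) = 1.1 × 10⁶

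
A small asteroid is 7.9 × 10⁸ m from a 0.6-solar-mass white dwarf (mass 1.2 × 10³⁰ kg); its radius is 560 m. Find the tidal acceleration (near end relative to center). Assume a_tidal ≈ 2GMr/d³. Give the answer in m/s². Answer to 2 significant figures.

1.8 × 10⁻⁴ m/s²

Differencing GM/(d−r)² and GM/d² to first order in r/d gives 2GMr/d³.
Δa = 2GMr/d³
   = 2 × (6.674 × 10⁻¹¹) × (1.2 × 10³⁰) × (560) / (7.9 × 10⁸)³
   = 1.8 × 10⁻⁴ m/s²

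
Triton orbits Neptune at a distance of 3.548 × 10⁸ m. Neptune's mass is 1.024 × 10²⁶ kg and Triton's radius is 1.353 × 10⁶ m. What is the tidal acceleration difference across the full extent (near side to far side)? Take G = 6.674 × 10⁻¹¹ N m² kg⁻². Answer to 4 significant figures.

Δa = 4GMr/d³
   = 4 × (6.674 × 10⁻¹¹) × (1.024 × 10²⁶) × (1.353 × 10⁶) / (3.548 × 10⁸)³
   = 8.281 × 10⁻⁴ m/s²

8.281 × 10⁻⁴ m/s²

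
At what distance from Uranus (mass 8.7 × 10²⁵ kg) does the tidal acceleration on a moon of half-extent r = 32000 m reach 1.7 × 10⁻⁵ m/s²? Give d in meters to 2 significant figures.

2GMr/d³ = a_tidal  ⇒  d = (2GMr / a_tidal)^(1/3)
d = (2 × 6.674×10⁻¹¹ × (8.7 × 10²⁵) × (32000) / (1.7 × 10⁻⁵))^(1/3)
  = 2.8 × 10⁸ m

2.8 × 10⁸ m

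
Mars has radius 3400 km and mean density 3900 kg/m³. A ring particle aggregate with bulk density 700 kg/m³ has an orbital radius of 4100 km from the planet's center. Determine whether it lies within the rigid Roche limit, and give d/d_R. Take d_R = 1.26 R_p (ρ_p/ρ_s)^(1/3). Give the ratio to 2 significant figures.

d_R = 1.26 × (3400 km) × (3900/700)^(1/3) = 7595 km
d/d_R = (4100) / (7595) = 0.54
Since d/d_R < 1, the body is inside the Roche limit.

inside; d/d_R ≈ 0.54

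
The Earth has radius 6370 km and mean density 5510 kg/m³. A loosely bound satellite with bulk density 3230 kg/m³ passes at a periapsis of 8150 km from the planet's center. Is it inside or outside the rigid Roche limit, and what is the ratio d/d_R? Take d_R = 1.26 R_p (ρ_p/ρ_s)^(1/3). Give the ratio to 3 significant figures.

d_R = 1.26 × (6370 km) × (5510/3230)^(1/3) = 9590 km
d/d_R = (8150) / (9590) = 0.850
Since d/d_R < 1, the body is inside the Roche limit.

inside; d/d_R ≈ 0.850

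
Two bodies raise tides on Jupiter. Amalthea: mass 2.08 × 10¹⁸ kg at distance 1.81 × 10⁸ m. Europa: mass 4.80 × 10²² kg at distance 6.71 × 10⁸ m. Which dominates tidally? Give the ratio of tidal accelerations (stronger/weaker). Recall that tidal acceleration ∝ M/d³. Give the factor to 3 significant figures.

Europa, by a factor of ≈ 453

The tide-raising term goes as M/d³ (the gradient of a 1/d² field).
Amalthea: (2.08 × 10¹⁸) / (1.81 × 10⁸)³ = 3.508 × 10⁻⁷
Europa: (4.80 × 10²²) / (6.71 × 10⁸)³ = 1.589 × 10⁻⁴
Ratio (larger/smaller) = 453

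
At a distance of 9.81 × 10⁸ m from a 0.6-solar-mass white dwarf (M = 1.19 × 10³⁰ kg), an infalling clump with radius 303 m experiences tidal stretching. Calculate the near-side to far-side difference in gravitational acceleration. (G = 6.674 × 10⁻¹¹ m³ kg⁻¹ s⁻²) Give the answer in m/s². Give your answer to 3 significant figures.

a_tidal = 4GMr/d³
        = 4 × (6.674 × 10⁻¹¹) × (1.19 × 10³⁰) × (303) / (9.81 × 10⁸)³
        = 1.02 × 10⁻⁴ m/s²

1.02 × 10⁻⁴ m/s²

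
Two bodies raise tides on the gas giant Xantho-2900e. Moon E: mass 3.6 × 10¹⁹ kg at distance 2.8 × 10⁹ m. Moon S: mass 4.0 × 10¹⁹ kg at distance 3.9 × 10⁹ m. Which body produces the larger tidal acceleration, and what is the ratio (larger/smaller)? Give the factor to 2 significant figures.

Moon E, by a factor of ≈ 2.4

Compare M/d³ for the two perturbers:
Moon E: (3.6 × 10¹⁹) / (2.8 × 10⁹)³ = 1.640 × 10⁻⁹
Moon S: (4.0 × 10¹⁹) / (3.9 × 10⁹)³ = 6.743 × 10⁻¹⁰
Ratio (larger/smaller) = 2.4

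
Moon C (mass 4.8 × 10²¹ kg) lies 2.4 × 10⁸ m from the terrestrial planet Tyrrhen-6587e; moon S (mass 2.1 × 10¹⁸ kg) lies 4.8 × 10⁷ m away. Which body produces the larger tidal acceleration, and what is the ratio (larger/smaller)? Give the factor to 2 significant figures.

The tide-raising term goes as M/d³ (the gradient of a 1/d² field).
Moon C: (4.8 × 10²¹) / (2.4 × 10⁸)³ = 3.472 × 10⁻⁴
Moon S: (2.1 × 10¹⁸) / (4.8 × 10⁷)³ = 1.899 × 10⁻⁵
Ratio (larger/smaller) = 18

Moon C, by a factor of ≈ 18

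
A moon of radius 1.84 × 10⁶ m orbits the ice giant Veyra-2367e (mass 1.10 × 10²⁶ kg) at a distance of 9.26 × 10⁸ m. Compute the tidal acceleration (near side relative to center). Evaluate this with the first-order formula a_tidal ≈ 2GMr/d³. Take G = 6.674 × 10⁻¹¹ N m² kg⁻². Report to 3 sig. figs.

3.40 × 10⁻⁵ m/s²

Δa = 2GMr/d³
   = 2 × (6.674 × 10⁻¹¹) × (1.10 × 10²⁶) × (1.84 × 10⁶) / (9.26 × 10⁸)³
   = 3.40 × 10⁻⁵ m/s²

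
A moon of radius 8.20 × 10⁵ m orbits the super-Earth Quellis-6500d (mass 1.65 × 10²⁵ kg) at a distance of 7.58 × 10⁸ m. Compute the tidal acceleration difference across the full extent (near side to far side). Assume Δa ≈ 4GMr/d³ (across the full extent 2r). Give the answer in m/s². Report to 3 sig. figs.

8.29 × 10⁻⁶ m/s²

Δa = 4GMr/d³
   = 4 × (6.674 × 10⁻¹¹) × (1.65 × 10²⁵) × (8.20 × 10⁵) / (7.58 × 10⁸)³
   = 8.29 × 10⁻⁶ m/s²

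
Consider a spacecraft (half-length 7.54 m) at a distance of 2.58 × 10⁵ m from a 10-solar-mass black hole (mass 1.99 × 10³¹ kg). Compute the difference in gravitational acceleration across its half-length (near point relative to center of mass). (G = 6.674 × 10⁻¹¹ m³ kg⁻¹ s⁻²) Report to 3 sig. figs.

1.17 × 10⁶ m/s²

The tidal stretch is the gradient of GM/d² times the body's extent r, hence the 1/d³ dependence.
Δg = 2GMr/d³
   = 2 × (6.674 × 10⁻¹¹) × (1.99 × 10³¹) × (7.54) / (2.58 × 10⁵)³
   = 1.17 × 10⁶ m/s²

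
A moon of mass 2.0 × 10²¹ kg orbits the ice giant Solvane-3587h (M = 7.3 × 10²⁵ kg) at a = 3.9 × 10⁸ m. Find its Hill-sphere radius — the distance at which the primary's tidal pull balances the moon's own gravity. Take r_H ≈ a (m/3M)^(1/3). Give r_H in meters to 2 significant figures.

8.2 × 10⁶ m

r_H ≈ a (m/3M)^(1/3)
    = (3.9 × 10⁸) × (2.0 × 10²¹ / (3 × 7.3 × 10²⁵))^(1/3)
    = 8.2 × 10⁶ m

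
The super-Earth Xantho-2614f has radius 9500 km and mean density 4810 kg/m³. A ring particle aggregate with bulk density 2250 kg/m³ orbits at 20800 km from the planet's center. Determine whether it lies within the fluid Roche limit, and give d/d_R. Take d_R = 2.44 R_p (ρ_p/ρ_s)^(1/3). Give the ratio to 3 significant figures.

inside; d/d_R ≈ 0.697

d_R = 2.44 × (9500 km) × (4810/2250)^(1/3) = 29860 km
d/d_R = (20800) / (29860) = 0.697
Since d/d_R < 1, the body is inside the Roche limit.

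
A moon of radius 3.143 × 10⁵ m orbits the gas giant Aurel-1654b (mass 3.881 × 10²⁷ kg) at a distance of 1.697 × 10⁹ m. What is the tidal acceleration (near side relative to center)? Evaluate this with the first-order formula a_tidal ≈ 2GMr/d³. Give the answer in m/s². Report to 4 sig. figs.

3.332 × 10⁻⁵ m/s²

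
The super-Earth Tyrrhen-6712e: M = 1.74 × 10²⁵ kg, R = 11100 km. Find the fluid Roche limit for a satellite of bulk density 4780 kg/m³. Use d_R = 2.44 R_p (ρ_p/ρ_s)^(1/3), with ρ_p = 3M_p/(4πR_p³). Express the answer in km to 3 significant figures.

ρ_p = 3M_p/(4πR_p³) = 3 × (1.74 × 10²⁵) / (4π × (1.11 × 10⁷ m)³) = 3040 kg/m³
d_R = 2.44 × 11100 km × (3040/4780)^(1/3)
    = 23300 km

23300 km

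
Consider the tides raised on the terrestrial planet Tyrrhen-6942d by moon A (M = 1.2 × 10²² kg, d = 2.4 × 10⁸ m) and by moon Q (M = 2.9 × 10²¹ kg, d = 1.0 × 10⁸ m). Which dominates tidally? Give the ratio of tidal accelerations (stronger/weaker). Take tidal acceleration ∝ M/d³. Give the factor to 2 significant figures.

Tidal acceleration ∝ M/d³, so compare M/d³ for each.
Moon A: (1.2 × 10²²) / (2.4 × 10⁸)³ = 8.681 × 10⁻⁴
Moon Q: (2.9 × 10²¹) / (1.0 × 10⁸)³ = 2.900 × 10⁻³
Ratio (larger/smaller) = 3.3

Moon Q, by a factor of ≈ 3.3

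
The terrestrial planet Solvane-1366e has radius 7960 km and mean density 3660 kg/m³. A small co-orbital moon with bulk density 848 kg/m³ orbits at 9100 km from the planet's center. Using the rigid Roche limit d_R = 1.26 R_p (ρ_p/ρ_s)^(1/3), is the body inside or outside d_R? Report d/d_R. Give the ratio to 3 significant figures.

d_R = 1.26 × (7960 km) × (3660/848)^(1/3) = 16330 km
d/d_R = (9100) / (16330) = 0.557
Since d/d_R < 1, the body is inside the Roche limit.

inside; d/d_R ≈ 0.557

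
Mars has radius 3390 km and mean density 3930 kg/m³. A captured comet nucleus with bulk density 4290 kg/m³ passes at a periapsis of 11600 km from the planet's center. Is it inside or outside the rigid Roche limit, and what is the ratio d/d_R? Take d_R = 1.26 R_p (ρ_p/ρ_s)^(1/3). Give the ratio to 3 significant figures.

d_R = 1.26 × (3390 km) × (3930/4290)^(1/3) = 4148 km
d/d_R = (11600) / (4148) = 2.80
Since d/d_R > 1, the body is outside the Roche limit.

outside; d/d_R ≈ 2.80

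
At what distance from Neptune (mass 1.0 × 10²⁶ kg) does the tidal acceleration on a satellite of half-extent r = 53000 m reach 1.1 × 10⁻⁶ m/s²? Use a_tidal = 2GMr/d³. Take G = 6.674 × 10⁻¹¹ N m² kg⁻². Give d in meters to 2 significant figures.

8.6 × 10⁸ m

2GMr/d³ = a_tidal  ⇒  d = (2GMr / a_tidal)^(1/3)
d = (2 × 6.674×10⁻¹¹ × (1.0 × 10²⁶) × (53000) / (1.1 × 10⁻⁶))^(1/3)
  = 8.6 × 10⁸ m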